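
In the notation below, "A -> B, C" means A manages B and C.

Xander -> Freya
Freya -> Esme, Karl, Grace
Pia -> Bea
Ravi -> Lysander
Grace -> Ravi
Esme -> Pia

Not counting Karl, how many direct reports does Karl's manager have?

2

Karl reports to Freya. Freya's other direct reports are Esme, Grace — 2 peers.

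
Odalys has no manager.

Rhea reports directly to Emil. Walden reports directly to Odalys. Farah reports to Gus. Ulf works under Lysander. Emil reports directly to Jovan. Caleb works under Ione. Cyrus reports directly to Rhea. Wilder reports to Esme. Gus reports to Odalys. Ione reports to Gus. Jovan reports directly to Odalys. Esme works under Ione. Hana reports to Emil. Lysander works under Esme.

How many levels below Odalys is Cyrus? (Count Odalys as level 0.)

Chain from Cyrus up to Odalys: Cyrus → Rhea → Emil → Jovan → Odalys. That is 4 steps up, so Cyrus is 4 levels below Odalys.

4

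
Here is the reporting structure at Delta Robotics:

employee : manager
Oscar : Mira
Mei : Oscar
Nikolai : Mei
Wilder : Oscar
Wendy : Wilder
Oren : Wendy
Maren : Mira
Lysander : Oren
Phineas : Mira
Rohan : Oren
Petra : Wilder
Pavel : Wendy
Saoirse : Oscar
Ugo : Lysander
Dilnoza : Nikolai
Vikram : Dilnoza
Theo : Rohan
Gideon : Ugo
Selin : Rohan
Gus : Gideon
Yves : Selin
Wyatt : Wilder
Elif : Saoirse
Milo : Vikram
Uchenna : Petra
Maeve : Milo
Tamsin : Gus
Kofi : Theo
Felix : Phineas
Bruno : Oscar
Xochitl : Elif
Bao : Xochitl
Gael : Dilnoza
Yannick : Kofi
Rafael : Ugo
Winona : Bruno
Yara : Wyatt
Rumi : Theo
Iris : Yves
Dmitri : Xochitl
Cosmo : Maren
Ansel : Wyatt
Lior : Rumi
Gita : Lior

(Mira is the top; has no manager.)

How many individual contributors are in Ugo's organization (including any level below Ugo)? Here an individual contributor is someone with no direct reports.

The people in Ugo's organization with no one reporting to them are Rafael, Tamsin. That is 2.

2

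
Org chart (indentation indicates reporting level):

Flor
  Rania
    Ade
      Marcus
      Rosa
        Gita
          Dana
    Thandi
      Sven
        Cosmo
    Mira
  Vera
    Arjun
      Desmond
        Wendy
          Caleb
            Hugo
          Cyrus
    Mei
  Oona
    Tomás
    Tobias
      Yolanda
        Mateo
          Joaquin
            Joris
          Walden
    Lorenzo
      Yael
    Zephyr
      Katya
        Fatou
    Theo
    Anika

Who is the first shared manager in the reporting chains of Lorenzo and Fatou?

Lorenzo's chain of managers is Oona, Flor. Fatou's chain of managers is Katya, Zephyr, Oona, Flor. The first manager that appears in both chains is Oona.

Oona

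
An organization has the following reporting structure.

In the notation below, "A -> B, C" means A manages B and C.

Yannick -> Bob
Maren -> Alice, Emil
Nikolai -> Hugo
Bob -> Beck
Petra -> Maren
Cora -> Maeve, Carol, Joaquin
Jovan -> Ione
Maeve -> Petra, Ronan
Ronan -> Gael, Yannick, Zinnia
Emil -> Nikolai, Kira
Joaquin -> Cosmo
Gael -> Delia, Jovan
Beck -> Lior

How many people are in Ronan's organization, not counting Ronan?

9

Ronan directly manages Gael, Yannick, Zinnia. Under Gael: Jovan, Ione, Delia (3). Under Yannick: Bob, Beck, Lior (3). Zinnia has no reports. So Ronan's organization is 3 direct reports plus everyone under them: 4 + 4 + 1 = 9.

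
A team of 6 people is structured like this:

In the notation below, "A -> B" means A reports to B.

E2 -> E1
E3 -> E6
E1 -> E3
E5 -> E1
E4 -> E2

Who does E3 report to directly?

E6

E3 reports directly to E6.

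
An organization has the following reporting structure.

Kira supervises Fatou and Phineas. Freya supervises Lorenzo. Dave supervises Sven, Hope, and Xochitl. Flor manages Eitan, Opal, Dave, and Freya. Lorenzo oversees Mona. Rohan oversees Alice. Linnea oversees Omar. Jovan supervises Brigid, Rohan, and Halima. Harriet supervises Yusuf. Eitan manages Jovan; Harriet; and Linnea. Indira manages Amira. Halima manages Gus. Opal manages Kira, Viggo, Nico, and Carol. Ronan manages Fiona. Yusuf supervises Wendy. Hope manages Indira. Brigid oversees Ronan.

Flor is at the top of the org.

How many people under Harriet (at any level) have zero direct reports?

The only person in Harriet's organization with no one reporting to them is Wendy. That is 1.

1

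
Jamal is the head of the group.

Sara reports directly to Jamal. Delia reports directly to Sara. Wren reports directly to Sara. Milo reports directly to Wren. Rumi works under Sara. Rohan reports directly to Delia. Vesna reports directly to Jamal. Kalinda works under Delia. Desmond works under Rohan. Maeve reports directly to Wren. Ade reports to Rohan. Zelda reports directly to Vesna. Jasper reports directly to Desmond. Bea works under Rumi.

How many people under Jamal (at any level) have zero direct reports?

7

The people in Jamal's organization with no one reporting to them are Zelda, Bea, Maeve, Milo, Kalinda, Ade, Jasper. That is 7.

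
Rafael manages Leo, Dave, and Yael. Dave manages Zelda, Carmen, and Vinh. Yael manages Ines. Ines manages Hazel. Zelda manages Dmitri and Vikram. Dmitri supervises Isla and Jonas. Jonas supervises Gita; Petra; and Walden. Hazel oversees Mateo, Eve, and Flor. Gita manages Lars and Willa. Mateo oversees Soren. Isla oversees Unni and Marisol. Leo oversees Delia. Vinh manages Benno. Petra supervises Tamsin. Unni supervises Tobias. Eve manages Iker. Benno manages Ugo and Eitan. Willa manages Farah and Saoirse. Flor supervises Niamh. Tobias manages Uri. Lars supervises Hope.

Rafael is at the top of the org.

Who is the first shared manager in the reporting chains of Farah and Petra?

Farah's chain of managers is Willa, Gita, Jonas, Dmitri, Zelda, Dave, Rafael. Petra's chain of managers is Jonas, Dmitri, Zelda, Dave, Rafael. The first manager that appears in both chains is Jonas.

Jonas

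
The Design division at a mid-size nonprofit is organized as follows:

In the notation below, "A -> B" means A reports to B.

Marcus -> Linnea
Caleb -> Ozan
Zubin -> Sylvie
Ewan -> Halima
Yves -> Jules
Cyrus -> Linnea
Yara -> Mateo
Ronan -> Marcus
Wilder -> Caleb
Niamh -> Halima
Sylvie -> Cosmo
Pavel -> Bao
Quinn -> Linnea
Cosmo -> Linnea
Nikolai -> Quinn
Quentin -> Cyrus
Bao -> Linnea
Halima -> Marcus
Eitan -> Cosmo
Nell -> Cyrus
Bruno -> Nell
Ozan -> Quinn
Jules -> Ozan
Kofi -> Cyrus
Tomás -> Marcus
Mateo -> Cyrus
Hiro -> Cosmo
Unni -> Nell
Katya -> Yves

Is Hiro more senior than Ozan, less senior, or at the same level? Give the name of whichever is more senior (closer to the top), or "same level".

same level

Both Hiro and Ozan are 2 levels below Linnea.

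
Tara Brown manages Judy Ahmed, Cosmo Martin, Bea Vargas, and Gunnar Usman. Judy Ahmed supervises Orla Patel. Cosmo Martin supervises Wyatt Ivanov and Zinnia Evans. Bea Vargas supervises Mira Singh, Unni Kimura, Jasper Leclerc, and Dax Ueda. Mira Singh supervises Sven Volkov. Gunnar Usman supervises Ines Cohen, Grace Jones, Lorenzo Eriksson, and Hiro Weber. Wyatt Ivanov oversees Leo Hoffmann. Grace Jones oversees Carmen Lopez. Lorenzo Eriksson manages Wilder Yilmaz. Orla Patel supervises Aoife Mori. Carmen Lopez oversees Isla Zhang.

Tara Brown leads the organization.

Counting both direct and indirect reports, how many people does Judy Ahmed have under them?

Judy Ahmed directly manages Orla Patel. Under Orla Patel: Aoife Mori (1). That's 2 in total.

2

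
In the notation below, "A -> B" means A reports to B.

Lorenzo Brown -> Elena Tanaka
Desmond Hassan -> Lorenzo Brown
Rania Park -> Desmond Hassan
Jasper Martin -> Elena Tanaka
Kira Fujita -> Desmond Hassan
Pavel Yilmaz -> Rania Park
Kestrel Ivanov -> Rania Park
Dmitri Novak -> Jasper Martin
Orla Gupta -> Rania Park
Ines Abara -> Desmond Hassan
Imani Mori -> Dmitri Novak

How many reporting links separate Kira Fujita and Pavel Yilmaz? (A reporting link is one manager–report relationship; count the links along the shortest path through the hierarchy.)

Kira Fujita is 1 level below Desmond Hassan, and Pavel Yilmaz is 2 levels below Desmond Hassan (their lowest common manager). The shortest path runs up from Kira Fujita to Desmond Hassan and back down to Pavel Yilmaz: 1 + 2 = 3 links.

3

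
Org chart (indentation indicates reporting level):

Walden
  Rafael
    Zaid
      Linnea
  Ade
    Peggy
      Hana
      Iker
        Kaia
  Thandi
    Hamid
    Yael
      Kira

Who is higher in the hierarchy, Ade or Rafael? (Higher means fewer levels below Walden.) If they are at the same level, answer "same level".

Both Ade and Rafael are 1 level below Walden.

same level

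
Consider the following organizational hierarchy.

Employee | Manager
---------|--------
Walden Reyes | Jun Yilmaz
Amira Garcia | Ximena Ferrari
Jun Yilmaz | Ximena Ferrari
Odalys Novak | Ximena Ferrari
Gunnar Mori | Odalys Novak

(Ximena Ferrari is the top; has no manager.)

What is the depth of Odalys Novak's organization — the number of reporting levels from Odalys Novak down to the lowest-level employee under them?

1

The longest chain under Odalys Novak runs Odalys Novak → Gunnar Mori, which is 1 level below Odalys Novak.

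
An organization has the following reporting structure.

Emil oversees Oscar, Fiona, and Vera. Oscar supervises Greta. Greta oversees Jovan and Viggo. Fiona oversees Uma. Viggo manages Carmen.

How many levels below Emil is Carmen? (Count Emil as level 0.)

Chain from Carmen up to Emil: Carmen → Viggo → Greta → Oscar → Emil. That is 4 steps up, so Carmen is 4 levels below Emil.

4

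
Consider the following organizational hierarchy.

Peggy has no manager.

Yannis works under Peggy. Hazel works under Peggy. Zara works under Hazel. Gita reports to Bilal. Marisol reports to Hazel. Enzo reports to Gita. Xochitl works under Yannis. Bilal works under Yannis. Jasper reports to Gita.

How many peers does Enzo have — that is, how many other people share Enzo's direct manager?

1

Enzo reports to Gita. Gita's other direct reports are Jasper — 1 peer.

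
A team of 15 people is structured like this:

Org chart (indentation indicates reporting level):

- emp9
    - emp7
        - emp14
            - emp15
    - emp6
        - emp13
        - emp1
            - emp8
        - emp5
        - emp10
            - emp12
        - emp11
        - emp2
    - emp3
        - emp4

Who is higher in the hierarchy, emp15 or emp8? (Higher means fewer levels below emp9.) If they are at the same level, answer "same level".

same level

Both emp15 and emp8 are 3 levels below emp9.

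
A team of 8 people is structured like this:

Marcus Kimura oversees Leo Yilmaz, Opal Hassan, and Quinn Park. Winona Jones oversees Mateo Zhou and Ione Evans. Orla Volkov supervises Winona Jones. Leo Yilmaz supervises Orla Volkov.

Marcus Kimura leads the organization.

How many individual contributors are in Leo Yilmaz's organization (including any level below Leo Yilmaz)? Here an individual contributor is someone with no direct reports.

The people in Leo Yilmaz's organization with no one reporting to them are Ione Evans, Mateo Zhou. That is 2.

2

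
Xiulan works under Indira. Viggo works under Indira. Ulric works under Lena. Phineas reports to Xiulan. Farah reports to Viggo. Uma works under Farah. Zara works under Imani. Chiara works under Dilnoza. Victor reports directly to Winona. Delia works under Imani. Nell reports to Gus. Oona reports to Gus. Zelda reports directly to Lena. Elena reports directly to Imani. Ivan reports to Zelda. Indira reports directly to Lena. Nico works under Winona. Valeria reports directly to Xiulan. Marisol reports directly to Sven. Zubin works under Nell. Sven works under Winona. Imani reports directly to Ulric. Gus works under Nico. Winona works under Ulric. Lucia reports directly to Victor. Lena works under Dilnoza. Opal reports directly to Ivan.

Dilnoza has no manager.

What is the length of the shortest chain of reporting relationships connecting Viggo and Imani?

4

Viggo is 2 levels below Lena, and Imani is 2 levels below Lena (their lowest common manager). The shortest path runs up from Viggo to Lena and back down to Imani: 2 + 2 = 4 links.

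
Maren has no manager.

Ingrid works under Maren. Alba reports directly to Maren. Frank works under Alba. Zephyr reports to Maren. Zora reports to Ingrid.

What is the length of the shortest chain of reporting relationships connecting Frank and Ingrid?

3

Frank is 2 levels below Maren, and Ingrid is 1 level below Maren (their lowest common manager). The shortest path runs up from Frank to Maren and back down to Ingrid: 2 + 1 = 3 links.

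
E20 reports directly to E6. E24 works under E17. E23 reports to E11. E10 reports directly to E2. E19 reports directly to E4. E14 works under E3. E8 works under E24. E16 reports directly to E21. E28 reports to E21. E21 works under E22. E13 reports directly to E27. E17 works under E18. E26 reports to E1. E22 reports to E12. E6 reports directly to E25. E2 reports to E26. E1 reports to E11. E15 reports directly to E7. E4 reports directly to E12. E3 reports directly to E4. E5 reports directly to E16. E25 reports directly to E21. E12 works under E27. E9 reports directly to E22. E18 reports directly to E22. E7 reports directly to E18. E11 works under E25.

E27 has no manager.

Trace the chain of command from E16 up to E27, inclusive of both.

E16 -> E21 -> E22 -> E12 -> E27

E16 reports to E21. E21 reports to E22. E22 reports to E12. E12 reports to E27. E27 is at the top.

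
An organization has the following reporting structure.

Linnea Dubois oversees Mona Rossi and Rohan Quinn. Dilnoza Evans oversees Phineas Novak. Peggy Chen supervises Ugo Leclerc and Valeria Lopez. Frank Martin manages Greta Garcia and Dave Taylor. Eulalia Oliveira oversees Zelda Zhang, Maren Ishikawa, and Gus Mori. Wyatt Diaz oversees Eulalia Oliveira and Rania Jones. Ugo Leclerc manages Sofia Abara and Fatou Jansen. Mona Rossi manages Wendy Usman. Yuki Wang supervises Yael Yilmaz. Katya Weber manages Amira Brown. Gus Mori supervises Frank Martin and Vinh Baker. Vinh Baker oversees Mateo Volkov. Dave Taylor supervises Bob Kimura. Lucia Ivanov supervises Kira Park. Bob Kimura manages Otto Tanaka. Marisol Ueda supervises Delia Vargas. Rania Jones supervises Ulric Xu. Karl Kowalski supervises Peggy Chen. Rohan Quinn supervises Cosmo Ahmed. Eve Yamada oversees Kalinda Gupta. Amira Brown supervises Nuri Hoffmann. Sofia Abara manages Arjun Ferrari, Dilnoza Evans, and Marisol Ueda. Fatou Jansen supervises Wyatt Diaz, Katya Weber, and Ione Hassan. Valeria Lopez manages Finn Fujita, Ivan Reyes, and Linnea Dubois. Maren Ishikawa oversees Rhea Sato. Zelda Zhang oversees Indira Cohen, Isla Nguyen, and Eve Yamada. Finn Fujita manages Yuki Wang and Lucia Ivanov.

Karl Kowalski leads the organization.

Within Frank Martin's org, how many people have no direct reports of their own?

2

The people in Frank Martin's organization with no one reporting to them are Greta Garcia, Otto Tanaka. That is 2.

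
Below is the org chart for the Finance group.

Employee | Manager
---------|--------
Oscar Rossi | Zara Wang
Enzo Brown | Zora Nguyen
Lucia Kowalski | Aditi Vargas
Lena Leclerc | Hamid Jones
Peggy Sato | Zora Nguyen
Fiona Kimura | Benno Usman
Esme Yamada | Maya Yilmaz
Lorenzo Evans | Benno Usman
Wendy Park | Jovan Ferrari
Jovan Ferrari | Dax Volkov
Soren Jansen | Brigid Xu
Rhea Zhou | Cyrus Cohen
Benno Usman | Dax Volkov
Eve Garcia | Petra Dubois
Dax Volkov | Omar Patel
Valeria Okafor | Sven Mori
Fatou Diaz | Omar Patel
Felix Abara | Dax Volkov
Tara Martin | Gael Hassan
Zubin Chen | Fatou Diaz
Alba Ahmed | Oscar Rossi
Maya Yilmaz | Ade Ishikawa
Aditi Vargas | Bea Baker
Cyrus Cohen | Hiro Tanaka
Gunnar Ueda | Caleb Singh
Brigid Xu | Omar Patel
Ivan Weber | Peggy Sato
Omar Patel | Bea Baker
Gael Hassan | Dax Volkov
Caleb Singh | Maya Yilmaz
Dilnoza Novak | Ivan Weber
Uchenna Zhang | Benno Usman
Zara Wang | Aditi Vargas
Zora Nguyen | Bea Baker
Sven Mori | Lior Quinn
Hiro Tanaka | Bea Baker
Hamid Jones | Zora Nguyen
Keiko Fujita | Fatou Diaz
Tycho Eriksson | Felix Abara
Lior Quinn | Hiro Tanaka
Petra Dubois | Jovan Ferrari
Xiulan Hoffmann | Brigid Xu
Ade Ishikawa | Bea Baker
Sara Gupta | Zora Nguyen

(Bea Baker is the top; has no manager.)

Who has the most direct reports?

Direct-report counts: Bea Baker has 5; Ade Ishikawa has 1; Maya Yilmaz has 2; Caleb Singh has 1; Hiro Tanaka has 2; Cyrus Cohen has 1; Lior Quinn has 1; Sven Mori has 1; Zora Nguyen has 4; Hamid Jones has 1; Peggy Sato has 1; Ivan Weber has 1; Aditi Vargas has 2; Zara Wang has 1; Oscar Rossi has 1; Omar Patel has 3; Brigid Xu has 2; Fatou Diaz has 2; Dax Volkov has 4; Felix Abara has 1; Gael Hassan has 1; Jovan Ferrari has 2; Petra Dubois has 1; Benno Usman has 3. The largest is 5, held by Bea Baker.

Bea Baker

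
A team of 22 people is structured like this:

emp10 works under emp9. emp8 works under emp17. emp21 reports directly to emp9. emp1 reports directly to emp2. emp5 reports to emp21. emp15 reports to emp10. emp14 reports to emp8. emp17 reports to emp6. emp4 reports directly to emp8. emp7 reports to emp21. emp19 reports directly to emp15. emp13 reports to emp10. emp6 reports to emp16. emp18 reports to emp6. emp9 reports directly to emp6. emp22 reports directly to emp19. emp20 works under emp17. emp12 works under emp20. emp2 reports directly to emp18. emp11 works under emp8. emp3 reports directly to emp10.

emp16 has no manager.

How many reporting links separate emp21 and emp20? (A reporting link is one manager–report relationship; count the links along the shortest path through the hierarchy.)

4

emp21 is 2 levels below emp6, and emp20 is 2 levels below emp6 (their lowest common manager). The shortest path runs up from emp21 to emp6 and back down to emp20: 2 + 2 = 4 links.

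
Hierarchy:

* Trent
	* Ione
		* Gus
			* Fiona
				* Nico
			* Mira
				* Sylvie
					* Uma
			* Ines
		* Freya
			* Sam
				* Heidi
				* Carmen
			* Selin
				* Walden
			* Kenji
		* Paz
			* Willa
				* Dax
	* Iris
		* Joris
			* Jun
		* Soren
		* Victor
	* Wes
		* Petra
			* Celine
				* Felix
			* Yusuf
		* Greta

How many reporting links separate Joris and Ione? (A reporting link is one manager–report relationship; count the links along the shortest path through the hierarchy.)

3

Joris is 2 levels below Trent, and Ione is 1 level below Trent (their lowest common manager). The shortest path runs up from Joris to Trent and back down to Ione: 2 + 1 = 3 links.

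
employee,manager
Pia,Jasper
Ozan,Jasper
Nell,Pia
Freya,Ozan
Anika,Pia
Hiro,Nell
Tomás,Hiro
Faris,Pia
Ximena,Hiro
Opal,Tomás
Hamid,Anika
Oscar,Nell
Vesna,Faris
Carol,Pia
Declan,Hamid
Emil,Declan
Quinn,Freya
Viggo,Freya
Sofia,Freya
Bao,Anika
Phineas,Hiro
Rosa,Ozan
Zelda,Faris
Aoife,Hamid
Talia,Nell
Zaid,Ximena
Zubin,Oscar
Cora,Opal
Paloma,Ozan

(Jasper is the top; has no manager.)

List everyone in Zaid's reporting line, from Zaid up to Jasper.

Zaid -> Ximena -> Hiro -> Nell -> Pia -> Jasper

Zaid reports to Ximena. Ximena reports to Hiro. Hiro reports to Nell. Nell reports to Pia. Pia reports to Jasper. Jasper is at the top.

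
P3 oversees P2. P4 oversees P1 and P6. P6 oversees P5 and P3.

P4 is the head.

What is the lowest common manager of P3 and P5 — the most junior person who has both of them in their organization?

P3's chain of managers is P6, P4. P5's chain of managers is P6, P4. The first manager that appears in both chains is P6.

P6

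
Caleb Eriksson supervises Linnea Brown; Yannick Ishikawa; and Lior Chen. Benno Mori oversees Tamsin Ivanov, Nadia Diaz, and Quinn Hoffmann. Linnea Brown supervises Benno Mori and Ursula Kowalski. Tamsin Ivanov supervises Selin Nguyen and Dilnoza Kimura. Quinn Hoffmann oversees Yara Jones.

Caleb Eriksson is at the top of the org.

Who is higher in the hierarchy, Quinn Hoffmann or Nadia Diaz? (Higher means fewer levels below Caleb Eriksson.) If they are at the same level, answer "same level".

same level

Both Quinn Hoffmann and Nadia Diaz are 3 levels below Caleb Eriksson.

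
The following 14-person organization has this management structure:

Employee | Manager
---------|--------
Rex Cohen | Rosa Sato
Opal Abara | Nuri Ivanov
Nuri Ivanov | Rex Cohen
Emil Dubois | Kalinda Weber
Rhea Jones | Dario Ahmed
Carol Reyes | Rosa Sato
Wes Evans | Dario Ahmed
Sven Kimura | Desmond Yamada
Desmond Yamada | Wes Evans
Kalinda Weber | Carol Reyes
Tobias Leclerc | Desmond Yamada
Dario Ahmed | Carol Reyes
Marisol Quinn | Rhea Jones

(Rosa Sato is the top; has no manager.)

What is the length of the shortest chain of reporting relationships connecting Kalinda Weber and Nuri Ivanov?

Kalinda Weber is 2 levels below Rosa Sato, and Nuri Ivanov is 2 levels below Rosa Sato (their lowest common manager). The shortest path runs up from Kalinda Weber to Rosa Sato and back down to Nuri Ivanov: 2 + 2 = 4 links.

4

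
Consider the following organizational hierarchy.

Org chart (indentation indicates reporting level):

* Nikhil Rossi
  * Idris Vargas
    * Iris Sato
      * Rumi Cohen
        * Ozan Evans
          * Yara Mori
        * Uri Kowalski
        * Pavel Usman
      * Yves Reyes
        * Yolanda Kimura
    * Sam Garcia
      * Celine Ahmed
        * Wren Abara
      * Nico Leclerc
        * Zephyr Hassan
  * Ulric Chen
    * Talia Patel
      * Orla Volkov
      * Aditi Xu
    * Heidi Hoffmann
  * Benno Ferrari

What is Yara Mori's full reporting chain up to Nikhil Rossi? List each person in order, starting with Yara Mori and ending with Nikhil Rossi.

Yara Mori -> Ozan Evans -> Rumi Cohen -> Iris Sato -> Idris Vargas -> Nikhil Rossi

Yara Mori reports to Ozan Evans. Ozan Evans reports to Rumi Cohen. Rumi Cohen reports to Iris Sato. Iris Sato reports to Idris Vargas. Idris Vargas reports to Nikhil Rossi. Nikhil Rossi is at the top.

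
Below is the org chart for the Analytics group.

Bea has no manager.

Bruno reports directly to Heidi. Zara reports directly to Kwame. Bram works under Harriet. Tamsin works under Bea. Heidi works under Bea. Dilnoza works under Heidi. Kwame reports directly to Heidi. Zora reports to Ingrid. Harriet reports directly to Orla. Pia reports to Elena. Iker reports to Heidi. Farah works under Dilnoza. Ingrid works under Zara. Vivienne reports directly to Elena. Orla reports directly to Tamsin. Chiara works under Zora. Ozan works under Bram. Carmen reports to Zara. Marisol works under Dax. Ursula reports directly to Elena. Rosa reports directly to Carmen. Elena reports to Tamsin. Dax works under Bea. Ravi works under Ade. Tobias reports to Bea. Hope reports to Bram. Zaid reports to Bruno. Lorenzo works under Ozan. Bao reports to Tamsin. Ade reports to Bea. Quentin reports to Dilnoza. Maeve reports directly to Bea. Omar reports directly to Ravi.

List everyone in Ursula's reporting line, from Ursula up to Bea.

Ursula -> Elena -> Tamsin -> Bea

Ursula reports to Elena. Elena reports to Tamsin. Tamsin reports to Bea. Bea is at the top.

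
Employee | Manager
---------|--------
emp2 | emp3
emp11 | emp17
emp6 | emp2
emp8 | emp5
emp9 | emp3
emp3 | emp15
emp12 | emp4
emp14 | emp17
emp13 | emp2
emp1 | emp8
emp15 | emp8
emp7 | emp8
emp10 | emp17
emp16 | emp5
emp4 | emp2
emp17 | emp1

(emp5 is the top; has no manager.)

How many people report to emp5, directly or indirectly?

16

emp5 directly manages emp8, emp16. Under emp8: emp7, emp1, emp17, emp10, emp11, emp14, emp15, emp3, emp2, emp13, emp6, emp4, emp12, emp9 (14). emp16 has no reports. So emp5's organization is 2 direct reports plus everyone under them: 15 + 1 = 16.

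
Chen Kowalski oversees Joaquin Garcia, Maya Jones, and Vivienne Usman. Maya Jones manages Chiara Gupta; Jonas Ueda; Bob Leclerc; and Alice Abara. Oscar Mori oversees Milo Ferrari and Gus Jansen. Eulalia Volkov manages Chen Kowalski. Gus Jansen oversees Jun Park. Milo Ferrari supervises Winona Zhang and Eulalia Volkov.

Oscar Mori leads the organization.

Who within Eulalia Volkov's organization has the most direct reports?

Maya Jones

Direct-report counts within Eulalia Volkov's organization: Eulalia Volkov has 1; Chen Kowalski has 3; Maya Jones has 4. The largest is 4, held by Maya Jones.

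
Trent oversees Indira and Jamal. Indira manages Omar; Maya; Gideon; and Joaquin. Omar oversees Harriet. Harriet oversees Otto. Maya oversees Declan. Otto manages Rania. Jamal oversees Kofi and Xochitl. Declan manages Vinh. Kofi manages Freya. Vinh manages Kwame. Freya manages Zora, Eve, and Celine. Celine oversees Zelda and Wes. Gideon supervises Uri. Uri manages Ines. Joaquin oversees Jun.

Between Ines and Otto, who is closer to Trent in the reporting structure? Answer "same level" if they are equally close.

Both Ines and Otto are 4 levels below Trent.

same level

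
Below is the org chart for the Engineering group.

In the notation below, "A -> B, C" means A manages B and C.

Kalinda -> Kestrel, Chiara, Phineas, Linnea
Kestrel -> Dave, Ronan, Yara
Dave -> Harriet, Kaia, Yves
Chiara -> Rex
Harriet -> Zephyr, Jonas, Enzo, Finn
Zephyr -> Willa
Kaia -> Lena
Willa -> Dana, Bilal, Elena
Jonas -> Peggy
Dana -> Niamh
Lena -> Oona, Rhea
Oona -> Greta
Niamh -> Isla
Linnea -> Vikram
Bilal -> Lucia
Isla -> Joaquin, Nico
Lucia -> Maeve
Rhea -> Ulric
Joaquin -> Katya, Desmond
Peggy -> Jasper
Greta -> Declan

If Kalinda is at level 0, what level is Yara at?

2

Chain from Yara up to Kalinda: Yara → Kestrel → Kalinda. That is 2 steps up, so Yara is 2 levels below Kalinda.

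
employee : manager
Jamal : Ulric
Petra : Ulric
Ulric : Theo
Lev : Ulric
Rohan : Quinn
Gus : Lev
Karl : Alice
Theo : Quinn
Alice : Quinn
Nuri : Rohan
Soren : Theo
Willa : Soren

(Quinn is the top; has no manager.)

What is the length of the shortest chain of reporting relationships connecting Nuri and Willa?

Nuri is 2 levels below Quinn, and Willa is 3 levels below Quinn (their lowest common manager). The shortest path runs up from Nuri to Quinn and back down to Willa: 2 + 3 = 5 links.

5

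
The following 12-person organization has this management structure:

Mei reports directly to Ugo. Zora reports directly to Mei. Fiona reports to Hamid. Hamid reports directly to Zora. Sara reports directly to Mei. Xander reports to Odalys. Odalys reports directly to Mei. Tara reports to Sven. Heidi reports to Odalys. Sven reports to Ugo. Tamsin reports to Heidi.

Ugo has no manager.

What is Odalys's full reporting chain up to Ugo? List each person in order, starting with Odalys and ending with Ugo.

Odalys -> Mei -> Ugo

Odalys reports to Mei. Mei reports to Ugo. Ugo is at the top.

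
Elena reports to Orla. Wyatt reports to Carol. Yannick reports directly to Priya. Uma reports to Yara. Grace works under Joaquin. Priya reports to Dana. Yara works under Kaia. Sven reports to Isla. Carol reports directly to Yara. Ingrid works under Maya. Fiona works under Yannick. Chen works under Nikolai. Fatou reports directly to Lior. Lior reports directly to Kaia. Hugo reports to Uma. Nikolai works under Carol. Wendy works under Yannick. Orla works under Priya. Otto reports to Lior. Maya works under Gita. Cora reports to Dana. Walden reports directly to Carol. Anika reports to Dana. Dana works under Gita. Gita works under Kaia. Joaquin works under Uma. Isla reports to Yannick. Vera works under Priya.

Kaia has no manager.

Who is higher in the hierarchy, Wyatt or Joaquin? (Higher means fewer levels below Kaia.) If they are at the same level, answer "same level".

same level

Both Wyatt and Joaquin are 3 levels below Kaia.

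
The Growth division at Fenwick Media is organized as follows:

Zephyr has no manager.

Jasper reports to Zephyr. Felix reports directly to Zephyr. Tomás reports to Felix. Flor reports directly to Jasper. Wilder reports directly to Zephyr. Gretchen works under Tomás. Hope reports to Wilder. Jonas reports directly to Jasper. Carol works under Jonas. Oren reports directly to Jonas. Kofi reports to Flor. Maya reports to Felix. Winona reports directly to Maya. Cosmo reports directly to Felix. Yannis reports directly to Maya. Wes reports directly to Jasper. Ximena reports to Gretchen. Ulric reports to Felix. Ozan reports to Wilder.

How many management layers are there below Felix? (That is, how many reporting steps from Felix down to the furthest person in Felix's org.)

The longest chain under Felix runs Felix → Tomás → Gretchen → Ximena, which is 3 levels below Felix.

3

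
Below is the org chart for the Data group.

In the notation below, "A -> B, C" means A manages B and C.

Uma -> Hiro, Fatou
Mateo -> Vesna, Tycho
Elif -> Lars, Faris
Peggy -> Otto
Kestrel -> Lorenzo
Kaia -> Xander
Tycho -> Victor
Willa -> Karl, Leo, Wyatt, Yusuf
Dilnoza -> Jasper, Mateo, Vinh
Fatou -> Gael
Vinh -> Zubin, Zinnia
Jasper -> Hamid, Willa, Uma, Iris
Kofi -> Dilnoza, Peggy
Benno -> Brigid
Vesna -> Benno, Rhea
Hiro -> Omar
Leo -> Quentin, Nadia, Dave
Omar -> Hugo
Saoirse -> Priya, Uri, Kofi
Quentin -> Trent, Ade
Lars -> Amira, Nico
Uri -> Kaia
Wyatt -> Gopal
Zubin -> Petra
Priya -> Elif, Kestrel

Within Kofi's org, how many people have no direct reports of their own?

The people in Kofi's organization with no one reporting to them are Otto, Zinnia, Petra, Victor, Rhea, Brigid, Iris, Gael, Hugo, Yusuf, Gopal, Dave, Nadia, Ade, Trent, Karl, Hamid. That is 17.

17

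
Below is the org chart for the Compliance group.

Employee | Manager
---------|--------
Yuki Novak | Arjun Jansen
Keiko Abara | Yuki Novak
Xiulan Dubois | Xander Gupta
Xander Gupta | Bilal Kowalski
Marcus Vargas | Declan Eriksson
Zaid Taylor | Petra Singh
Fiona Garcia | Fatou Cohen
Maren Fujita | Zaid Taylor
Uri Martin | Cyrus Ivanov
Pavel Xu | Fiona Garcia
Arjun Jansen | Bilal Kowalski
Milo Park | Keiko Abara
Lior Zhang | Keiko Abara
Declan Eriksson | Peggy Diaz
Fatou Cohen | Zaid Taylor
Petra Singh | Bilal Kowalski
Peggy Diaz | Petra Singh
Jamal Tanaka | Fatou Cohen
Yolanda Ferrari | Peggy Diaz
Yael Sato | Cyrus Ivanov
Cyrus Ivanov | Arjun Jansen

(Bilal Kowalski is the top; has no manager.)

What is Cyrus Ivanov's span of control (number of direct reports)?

2

Cyrus Ivanov directly manages Uri Martin, Yael Sato. That is 2 direct reports.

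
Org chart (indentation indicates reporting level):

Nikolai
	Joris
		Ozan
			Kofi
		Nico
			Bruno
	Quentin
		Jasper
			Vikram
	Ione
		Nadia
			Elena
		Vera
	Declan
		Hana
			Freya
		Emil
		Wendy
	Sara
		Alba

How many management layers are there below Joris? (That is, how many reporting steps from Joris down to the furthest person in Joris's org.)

2

The longest chain under Joris runs Joris → Nico → Bruno, which is 2 levels below Joris.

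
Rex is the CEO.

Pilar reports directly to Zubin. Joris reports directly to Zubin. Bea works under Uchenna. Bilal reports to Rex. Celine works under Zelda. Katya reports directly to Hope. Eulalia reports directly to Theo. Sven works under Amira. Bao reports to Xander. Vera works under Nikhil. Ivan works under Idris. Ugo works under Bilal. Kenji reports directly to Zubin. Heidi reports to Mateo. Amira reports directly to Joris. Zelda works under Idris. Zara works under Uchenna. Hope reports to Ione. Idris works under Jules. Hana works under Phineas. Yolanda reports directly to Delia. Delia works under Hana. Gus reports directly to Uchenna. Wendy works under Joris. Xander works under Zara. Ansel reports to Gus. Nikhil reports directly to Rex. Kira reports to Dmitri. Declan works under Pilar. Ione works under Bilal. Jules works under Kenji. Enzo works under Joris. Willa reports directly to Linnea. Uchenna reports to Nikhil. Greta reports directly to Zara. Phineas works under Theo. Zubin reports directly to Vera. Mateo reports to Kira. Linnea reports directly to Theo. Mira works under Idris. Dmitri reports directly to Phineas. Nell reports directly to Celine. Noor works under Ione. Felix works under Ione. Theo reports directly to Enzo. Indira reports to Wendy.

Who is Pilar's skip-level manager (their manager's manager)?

Vera

Pilar reports to Zubin, and Zubin reports to Vera. So Pilar's skip-level manager is Vera.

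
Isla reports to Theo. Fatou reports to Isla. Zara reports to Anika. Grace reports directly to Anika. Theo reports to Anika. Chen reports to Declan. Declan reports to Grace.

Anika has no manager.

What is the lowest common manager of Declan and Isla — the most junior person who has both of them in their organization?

Declan's chain of managers is Grace, Anika. Isla's chain of managers is Theo, Anika. The first manager that appears in both chains is Anika.

Anika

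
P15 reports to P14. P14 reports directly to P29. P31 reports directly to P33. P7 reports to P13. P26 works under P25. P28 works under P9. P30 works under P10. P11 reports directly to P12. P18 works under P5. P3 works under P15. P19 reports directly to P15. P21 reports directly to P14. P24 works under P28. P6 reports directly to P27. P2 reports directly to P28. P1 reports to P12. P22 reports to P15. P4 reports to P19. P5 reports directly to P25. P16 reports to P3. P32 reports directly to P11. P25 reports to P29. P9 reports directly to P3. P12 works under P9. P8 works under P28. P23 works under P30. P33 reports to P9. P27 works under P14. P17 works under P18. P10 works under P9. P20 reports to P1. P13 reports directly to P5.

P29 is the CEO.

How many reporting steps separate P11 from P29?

6

Chain from P11 up to P29: P11 → P12 → P9 → P3 → P15 → P14 → P29. That is 6 steps up, so P11 is 6 levels below P29.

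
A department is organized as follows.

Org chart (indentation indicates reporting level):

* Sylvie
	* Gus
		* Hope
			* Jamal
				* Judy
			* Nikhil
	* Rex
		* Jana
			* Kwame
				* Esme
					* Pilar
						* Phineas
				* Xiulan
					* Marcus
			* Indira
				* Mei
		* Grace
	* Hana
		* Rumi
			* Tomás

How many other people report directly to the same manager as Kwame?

Kwame reports to Jana. Jana's other direct reports are Indira — 1 peer.

1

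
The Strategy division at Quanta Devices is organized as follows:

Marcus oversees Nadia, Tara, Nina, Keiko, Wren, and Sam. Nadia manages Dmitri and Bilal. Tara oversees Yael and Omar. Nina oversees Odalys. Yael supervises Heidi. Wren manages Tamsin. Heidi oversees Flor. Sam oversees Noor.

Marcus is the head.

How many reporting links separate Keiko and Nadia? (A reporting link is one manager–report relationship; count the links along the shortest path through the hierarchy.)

Keiko is 1 level below Marcus, and Nadia is 1 level below Marcus (their lowest common manager). The shortest path runs up from Keiko to Marcus and back down to Nadia: 1 + 1 = 2 links.

2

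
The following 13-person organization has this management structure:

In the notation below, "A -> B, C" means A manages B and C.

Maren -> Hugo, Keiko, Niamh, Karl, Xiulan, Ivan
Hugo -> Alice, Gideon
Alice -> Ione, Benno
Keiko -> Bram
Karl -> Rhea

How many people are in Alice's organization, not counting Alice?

2

Alice directly manages Ione, Benno. Ione has no reports. Benno has no reports. So Alice's organization is 2 direct reports plus everyone under them: 1 + 1 = 2.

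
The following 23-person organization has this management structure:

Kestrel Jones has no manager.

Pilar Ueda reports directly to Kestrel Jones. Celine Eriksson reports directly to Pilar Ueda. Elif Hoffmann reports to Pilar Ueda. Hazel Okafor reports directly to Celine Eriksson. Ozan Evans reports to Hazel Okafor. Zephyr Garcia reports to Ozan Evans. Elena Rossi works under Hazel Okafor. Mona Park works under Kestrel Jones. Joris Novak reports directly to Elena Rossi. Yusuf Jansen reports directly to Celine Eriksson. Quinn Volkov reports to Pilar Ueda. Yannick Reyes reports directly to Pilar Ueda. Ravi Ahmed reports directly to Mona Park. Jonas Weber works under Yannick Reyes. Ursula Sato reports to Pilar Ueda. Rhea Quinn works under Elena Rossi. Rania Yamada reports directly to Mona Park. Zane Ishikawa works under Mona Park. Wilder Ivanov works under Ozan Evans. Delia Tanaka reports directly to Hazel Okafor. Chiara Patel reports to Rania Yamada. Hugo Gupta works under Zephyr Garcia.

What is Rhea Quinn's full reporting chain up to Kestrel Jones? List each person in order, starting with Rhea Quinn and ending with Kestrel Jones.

Rhea Quinn reports to Elena Rossi. Elena Rossi reports to Hazel Okafor. Hazel Okafor reports to Celine Eriksson. Celine Eriksson reports to Pilar Ueda. Pilar Ueda reports to Kestrel Jones. Kestrel Jones is at the top.

Rhea Quinn -> Elena Rossi -> Hazel Okafor -> Celine Eriksson -> Pilar Ueda -> Kestrel Jones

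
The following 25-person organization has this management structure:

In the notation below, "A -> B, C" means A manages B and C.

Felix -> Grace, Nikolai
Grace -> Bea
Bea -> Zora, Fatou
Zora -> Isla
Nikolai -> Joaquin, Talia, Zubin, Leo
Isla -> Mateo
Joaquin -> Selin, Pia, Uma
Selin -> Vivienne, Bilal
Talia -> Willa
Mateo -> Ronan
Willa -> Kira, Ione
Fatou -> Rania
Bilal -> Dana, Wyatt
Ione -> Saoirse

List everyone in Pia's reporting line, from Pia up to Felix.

Pia reports to Joaquin. Joaquin reports to Nikolai. Nikolai reports to Felix. Felix is at the top.

Pia -> Joaquin -> Nikolai -> Felix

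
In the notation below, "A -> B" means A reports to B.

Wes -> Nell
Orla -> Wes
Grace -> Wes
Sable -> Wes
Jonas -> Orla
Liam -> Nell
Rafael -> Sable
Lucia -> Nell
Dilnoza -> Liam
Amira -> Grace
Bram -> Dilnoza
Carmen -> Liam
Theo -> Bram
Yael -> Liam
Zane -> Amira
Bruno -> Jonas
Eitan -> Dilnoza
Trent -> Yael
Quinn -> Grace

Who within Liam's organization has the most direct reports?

Liam

Direct-report counts within Liam's organization: Liam has 3; Yael has 1; Dilnoza has 2; Bram has 1. The largest is 3, held by Liam.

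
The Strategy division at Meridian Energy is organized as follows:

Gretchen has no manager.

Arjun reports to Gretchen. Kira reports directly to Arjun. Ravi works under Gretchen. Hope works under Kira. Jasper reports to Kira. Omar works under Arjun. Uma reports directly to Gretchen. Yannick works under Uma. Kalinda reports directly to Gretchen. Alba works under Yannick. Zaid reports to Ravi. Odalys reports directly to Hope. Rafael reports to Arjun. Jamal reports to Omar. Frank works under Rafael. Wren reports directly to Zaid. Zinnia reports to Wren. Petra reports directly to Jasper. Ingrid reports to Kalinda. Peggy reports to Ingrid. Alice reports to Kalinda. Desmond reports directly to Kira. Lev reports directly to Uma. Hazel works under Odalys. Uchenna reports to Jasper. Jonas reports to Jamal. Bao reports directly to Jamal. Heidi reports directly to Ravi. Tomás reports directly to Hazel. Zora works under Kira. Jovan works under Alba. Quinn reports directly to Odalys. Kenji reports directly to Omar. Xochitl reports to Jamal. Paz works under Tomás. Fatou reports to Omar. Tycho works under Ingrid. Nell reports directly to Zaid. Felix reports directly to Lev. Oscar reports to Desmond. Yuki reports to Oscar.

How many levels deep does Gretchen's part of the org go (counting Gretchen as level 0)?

The longest chain under Gretchen runs Gretchen → Arjun → Kira → Hope → Odalys → Hazel → Tomás → Paz, which is 7 levels below Gretchen.

7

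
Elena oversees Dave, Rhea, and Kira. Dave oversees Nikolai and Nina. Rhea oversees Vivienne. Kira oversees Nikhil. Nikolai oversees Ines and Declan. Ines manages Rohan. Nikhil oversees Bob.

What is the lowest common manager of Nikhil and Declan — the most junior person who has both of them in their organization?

Nikhil's chain of managers is Kira, Elena. Declan's chain of managers is Nikolai, Dave, Elena. The first manager that appears in both chains is Elena.

Elena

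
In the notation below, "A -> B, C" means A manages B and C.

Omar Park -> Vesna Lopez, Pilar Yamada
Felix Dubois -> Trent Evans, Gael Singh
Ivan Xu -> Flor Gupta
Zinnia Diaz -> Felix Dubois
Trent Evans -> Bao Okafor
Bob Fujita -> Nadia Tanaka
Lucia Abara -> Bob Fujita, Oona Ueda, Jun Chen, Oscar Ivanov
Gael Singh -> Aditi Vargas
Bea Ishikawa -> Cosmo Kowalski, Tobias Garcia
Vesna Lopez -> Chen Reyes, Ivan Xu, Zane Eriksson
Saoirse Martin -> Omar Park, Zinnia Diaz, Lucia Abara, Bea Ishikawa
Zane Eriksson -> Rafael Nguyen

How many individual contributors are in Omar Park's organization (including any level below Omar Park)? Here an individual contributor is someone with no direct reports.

The people in Omar Park's organization with no one reporting to them are Pilar Yamada, Rafael Nguyen, Flor Gupta, Chen Reyes. That is 4.

4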